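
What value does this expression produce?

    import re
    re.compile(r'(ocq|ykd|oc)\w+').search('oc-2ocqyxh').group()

'ocqyxh'

The match spans [4:10] → 'ocqyxh'.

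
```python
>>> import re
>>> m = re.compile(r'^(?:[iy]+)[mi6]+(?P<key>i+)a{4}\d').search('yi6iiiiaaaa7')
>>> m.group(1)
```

'i'

The pattern matches anchored at the start of the string; then one or more of one of [iy] (non-capturing group); then one or more of one of [mi6]; then one or more of a literal 'i' (captured as 'key'); then exactly 4 of the literal 'a', then a digit.
`re.search` tries every starting position until one works.
The match spans [0:12] → 'yi6iiiiaaaa7'.
Captured: group 1 = 'i'.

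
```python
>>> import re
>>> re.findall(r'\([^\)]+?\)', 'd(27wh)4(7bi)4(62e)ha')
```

['(27wh)', '(7bi)', '(62e)']

Walking the string: at [1:7] → '(27wh)'; at [8:13] → '(7bi)'; at [14:19] → '(62e)'.
`findall` yields the raw match text (3 of them) because the pattern has no groups.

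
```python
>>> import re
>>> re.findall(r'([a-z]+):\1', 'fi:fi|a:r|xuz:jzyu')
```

['fi']

`\1` is not a pattern — it's the concrete string captured by group 1, re-applied verbatim.
Because there's exactly one group, `findall` drops the full match and keeps group 1 from the one hit.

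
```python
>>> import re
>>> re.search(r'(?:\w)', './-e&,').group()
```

'e'

Pattern: a word character (non-capturing group).
The match spans [3:4] → 'e'.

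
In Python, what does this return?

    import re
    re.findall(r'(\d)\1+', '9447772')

['4', '7']

After group 1 captures some text, `\1` only succeeds where that same text appears again.
Matches: at [1:3] match '44', group 1 = '4'; at [3:6] match '777', group 1 = '7'.
Because there's exactly one group, `findall` drops the full match and keeps group 1 from each hit.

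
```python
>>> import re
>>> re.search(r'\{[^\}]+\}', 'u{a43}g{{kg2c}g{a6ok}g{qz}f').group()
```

'{a43}'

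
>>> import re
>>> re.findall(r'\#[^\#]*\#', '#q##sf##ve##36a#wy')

['#q#', '#sf#', '#ve#', '#36a#']

Scanning left to right: at [0:3] → '#q#'; at [3:7] → '#sf#'; at [7:11] → '#ve#'; at [11:16] → '#36a#'.
`findall` yields the raw match text (4 of them) because the pattern has no groups.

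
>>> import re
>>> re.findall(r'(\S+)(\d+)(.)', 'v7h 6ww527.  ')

[('v', '7', 'h'), ('6ww52', '7', '.')]

This matches one or more of a non-whitespace character (captured); then one or more of a digit (captured); then any character (captured).
`findall` packs the 3 group values into a tuple for every match.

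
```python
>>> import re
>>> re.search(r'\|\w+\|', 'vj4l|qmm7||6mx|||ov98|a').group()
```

The match spans [4:10] → '|qmm7|'.

'|qmm7|'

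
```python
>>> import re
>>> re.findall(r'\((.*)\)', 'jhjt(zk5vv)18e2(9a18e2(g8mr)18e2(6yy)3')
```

['zk5vv)18e2(9a18e2(g8mr)18e2(6yy']

Scanning left to right: at [4:37] match '(zk5vv)18e2(9a18e2(g8mr)18e2(6yy)', group 1 = 'zk5vv)18e2(9a18e2(g8mr)18e2(6yy'.
Because there's exactly one group, `findall` drops the full match and keeps group 1 from the one hit.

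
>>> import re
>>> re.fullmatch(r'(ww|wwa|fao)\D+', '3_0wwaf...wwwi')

None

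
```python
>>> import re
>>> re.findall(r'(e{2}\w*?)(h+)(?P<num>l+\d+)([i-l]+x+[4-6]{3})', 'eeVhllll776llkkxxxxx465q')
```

[('eeV', 'h', 'llll776', 'llkkxxxxx465')]

This matches exactly 2 of a literal 'e', then zero or more of a word character (lazy) (captured); then one or more of a literal 'h' (captured); then one or more of the literal 'l', then one or more of a digit (captured as 'num'); then one or more of a character in [i-l], then one or more of a literal 'x', then exactly 3 of a character in [4-6] (captured).
With 4 capturing groups, `findall` returns a 4-tuple per match.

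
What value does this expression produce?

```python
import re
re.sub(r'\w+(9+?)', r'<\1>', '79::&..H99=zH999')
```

'<9>::&..<9>=<9>'

This matches one or more of a word character; then one or more of a literal '9' (lazy) (captured).
The replacement refers to a captured group, so each match is rewritten using its own captured text.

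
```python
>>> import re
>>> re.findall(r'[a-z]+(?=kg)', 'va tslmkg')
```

['tslm']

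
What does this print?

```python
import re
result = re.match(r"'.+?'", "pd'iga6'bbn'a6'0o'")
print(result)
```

With `match`, the pattern is implicitly anchored at the beginning.
Here position 0 doesn't satisfy it, so the call returns None.

None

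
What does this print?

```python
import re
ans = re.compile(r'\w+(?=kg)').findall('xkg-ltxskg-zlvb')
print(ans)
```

['x', 'ltxs']

The positive lookaround only admits positions where the adjacent text matches; those characters stay outside the span.
Since nothing is captured, `findall` lists the 2 matched substrings directly.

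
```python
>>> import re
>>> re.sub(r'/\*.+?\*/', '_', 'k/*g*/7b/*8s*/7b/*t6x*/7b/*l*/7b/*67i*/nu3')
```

'k_7b_7b_7b_7b_nu3'

With the lazy modifier that quantifier settles for the fewest repetitions that let the rest of the pattern succeed (the atoms after it are unaffected and can still be greedy).
Matches: at [1:6] → '/*g*/'; at [8:14] → '/*8s*/'; at [16:23] → '/*t6x*/'; at [25:30] → '/*l*/'; at [32:39] → '/*67i*/'.
Each match is replaced by '_'.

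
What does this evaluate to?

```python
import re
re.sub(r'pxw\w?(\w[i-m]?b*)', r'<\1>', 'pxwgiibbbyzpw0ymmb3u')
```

The replacement refers to a captured group, so each match is rewritten using its own captured text.

'<iibbb>yzpw0ymmb3u'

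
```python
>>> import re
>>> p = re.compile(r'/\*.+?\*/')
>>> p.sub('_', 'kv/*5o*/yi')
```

'kv_yi'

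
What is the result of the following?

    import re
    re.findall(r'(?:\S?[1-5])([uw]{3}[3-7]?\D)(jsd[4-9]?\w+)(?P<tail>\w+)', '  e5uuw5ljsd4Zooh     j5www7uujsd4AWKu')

[('uuw5l', 'jsd4Zoo', 'h')]

This matches optionally a non-whitespace character, then a character in [1-5] (non-capturing group); then exactly 3 of one of [uw], then optionally a character in [3-7], then a non-digit (captured); then the literal 'jsd', then optionally a character in [4-9], then one or more of a word character (captured); then one or more of a word character (captured as 'tail').
`findall` packs the 3 group values into a tuple for every match.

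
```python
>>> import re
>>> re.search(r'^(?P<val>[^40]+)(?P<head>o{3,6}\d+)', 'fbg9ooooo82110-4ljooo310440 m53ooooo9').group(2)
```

'ooo82110'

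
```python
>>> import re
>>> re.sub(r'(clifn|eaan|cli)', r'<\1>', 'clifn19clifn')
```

`|` is ordered: at each position the engine commits to the first alternative that works.
Each match is replaced using the text its own group 1 captured.

'<clifn>19<clifn>'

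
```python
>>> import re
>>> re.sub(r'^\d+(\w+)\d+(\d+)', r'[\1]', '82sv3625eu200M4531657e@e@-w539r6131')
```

'[sv3625eu200M45316]e@e@-w539r6131'

`\1` in the replacement pulls in group 1's text for each match.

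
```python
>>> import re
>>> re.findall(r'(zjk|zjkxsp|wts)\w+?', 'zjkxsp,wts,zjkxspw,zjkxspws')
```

['zjk', 'zjk', 'zjk']

Branches in `(...|...)` are attempted left-to-right; the first branch that allows the whole pattern to succeed is taken.
Matches: at [0:4] match 'zjkx', group 1 = 'zjk'; at [11:15] match 'zjkx', group 1 = 'zjk'; at [19:23] match 'zjkx', group 1 = 'zjk'.
`findall` collects group 1 from each match (3 total).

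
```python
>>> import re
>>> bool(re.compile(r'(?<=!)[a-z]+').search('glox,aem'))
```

The `(?=…)`/`(?<=…)` assertion just peeks at neighbouring text; it doesn't advance the match position.
Here nothing in the string fits, so the call returns None, and `bool(None)` is False.

False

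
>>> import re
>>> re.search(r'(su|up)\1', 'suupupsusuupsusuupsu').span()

After group 1 captures some text, `\1` only succeeds where that same text appears again.
The match spans [2:6] → 'upup'.

(2, 6)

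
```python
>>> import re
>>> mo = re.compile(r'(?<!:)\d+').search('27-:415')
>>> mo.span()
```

The negative lookaround is zero-width — it rules out positions where the adjacent text would match, without consuming anything.
The match spans [0:2] → '27'.

(0, 2)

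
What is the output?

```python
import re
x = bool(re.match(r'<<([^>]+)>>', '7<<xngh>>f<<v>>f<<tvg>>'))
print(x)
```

False

`match` is anchored at position 0; if the pattern doesn't fit there, it returns None.
Here the pattern fails at index 0, so the call returns None, and `bool(None)` is False.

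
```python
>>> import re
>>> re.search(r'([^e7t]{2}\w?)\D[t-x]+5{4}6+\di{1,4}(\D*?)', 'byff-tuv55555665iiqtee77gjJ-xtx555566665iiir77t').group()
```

'gjJ-xtx555566665iii'

Pattern: exactly 2 of any character except [e7t], then optionally a word character (captured); then a non-digit, then one or more of a character in [t-x], then exactly 4 of the literal '5'; then one or more of the literal '6', then a digit, then 1 to 4 of the literal 'i'; then zero or more of a non-digit (lazy) (captured).
A `+?`/`*?`/`{m,n}?` starts at its minimum and grows only as far as needed for what follows to match.
`re.search` tries every starting position until one works.
The match spans [24:43] → 'gjJ-xtx555566665iii'.
Captured: group 1 = 'gjJ', group 2 = ''.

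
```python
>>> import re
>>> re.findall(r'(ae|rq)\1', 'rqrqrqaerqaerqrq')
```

['rq', 'rq']

The backreference `\1` re-matches whatever the first group consumed, character for character.
Walking the string: at [0:4] match 'rqrq', group 1 = 'rq'; at [12:16] match 'rqrq', group 1 = 'rq'.
Because there's exactly one group, `findall` drops the full match and keeps group 1 from each hit.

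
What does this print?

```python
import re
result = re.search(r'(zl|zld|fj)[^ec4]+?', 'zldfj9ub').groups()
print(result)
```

('zl',)

The regex engine tests alternatives in the order written; an earlier branch that matches wins even if a later one would match more.
`re.search` scans for the first position where the pattern succeeds.
The match spans [0:3] → 'zld'.
Captured: group 1 = 'zl'.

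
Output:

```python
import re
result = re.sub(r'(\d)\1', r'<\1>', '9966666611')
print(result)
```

<9><6><6><6><1>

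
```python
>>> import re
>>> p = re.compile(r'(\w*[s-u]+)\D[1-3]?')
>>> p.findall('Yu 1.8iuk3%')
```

['Yu', '8iu']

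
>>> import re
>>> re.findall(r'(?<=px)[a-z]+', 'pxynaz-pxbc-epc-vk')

The lookaround is zero-width — it requires the adjacent text to match without consuming it, so the asserted text isn't part of the match.
`findall` yields the raw match text (2 of them) because the pattern has no groups.

['ynaz', 'bc']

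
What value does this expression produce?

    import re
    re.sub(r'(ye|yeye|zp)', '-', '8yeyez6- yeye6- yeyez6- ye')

`|` is ordered: at each position the engine commits to the first alternative that works.
Each match is replaced by '-'.

'8--z6- --6- --z6- -'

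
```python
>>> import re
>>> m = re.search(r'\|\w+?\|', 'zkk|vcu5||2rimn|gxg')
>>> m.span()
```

(3, 9)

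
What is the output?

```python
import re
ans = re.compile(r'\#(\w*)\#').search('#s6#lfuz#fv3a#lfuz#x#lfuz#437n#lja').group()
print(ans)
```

#s6#

The match spans [0:4] → '#s6#'.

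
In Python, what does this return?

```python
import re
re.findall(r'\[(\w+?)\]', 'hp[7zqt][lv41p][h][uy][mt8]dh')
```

One capturing group, so `findall` returns just the captured substring from each match — 5 in all.

['7zqt', 'lv41p', 'h', 'uy', 'mt8']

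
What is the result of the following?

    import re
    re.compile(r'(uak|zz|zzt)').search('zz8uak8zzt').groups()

('zz',)

The match spans [0:2] → 'zz'.
Captured: group 1 = 'zz'.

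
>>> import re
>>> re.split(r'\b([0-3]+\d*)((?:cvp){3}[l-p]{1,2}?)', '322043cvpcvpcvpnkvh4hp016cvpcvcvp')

This matches a word boundary (`\b`, zero-width); then one or more of a character in [0-3], then zero or more of a digit (captured); then the literal 'cvp' repeated 3 times, then 1 to 2 of a character in [l-p] (lazy) (captured).
Matches to split on: at [0:16] → '322043cvpcvpcvpn'.
The group in the pattern means `split` returns the separators' captures alongside the pieces.

['', '322043', 'cvpcvpcvpn', 'kvh4hp016cvpcvcvp']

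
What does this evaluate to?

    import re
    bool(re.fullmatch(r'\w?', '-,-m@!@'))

For `fullmatch`, every character of the input must be accounted for by the pattern.
Here the pattern can't cover the whole string, so the call returns None, and `bool(None)` is False.

False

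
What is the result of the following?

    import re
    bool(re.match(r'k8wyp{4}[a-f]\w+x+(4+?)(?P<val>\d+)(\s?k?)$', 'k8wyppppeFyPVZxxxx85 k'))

This matches the literal 'k8', then the literal 'wy', then exactly 4 of a literal 'p'; then a character in [a-f], then one or more of a word character, then one or more of a literal 'x'; then one or more of a literal '4' (lazy) (captured); then one or more of a digit (captured as 'val'); then optionally whitespace, then optionally the literal 'k' (captured); then anchored at the end.
`match` is anchored at position 0; if the pattern doesn't fit there, it returns None.
Here the pattern fails at index 0, so the call returns None, and `bool(None)` is False.

False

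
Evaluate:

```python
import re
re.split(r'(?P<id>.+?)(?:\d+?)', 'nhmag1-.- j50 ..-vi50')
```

['', 'nhmag', '', '-.- j', '', '0 ..-vi', '0']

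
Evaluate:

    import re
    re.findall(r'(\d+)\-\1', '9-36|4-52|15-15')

['15']

The backreference `\1` re-matches whatever the first group consumed, character for character.
Scanning left to right: at [10:15] match '15-15', group 1 = '15'.
Because there's exactly one group, `findall` drops the full match and keeps group 1 from the one hit.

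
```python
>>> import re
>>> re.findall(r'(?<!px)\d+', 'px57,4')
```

`(?!…)`/`(?<!…)` only lets a position through if the neighbouring text does NOT match; no characters are consumed.
Matches: at [3:4] → '7'; at [5:6] → '4'.
With no groups in the pattern, `findall` gives back each whole match — 2 here.

['7', '4']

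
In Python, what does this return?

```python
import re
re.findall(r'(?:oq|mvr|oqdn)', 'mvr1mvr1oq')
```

`findall` yields the raw match text (3 of them) because the pattern has no groups.

['mvr', 'mvr', 'oq']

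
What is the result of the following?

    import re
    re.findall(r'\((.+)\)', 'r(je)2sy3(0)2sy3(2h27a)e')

With a single group, `findall` returns only what that group captured — 1 item.

['je)2sy3(0)2sy3(2h27a']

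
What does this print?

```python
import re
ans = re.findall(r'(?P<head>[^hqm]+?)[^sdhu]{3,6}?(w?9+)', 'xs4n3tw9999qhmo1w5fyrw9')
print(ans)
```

[('xs', 'w9999'), ('o', 'w9')]

This matches one or more of any character except [hqm] (lazy) (captured as 'head'); then 3 to 6 of any character except [sdhu] (lazy); then optionally the literal 'w', then one or more of a literal '9' (captured).
With the lazy modifier that quantifier settles for the fewest repetitions that let the rest of the pattern succeed (the atoms after it are unaffected and can still be greedy).
Walking the string: at [0:11] match 'xs4n3tw9999', groups = ('xs', 'w9999'); at [14:23] match 'o1w5fyrw9', groups = ('o', 'w9').
With 2 capturing groups, `findall` returns a 2-tuple per match.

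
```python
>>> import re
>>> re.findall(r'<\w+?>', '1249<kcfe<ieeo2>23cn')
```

Walking the string: at [9:16] → '<ieeo2>'.
Since nothing is captured, `findall` lists the 1 matched substring directly.

['<ieeo2>']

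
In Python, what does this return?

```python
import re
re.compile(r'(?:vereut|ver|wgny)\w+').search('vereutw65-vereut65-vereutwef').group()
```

'vereutw65'

The match spans [0:9] → 'vereutw65'.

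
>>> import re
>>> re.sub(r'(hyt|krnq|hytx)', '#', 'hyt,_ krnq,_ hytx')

'#,_ #,_ #x'

`|` is ordered: at each position the engine commits to the first alternative that works.
`sub` substitutes '#' at each match site.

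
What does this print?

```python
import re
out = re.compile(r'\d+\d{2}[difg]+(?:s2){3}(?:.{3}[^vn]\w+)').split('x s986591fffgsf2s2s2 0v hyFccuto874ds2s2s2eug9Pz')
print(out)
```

Pattern: one or more of a digit, then exactly 2 of a digit; then one or more of one of [difg], then the literal 's2' repeated 3 times; then exactly 3 of any character, then any character except [vn], then one or more of a word character (non-capturing group).
Splitting on the pattern gives 2 pieces.

['x s986591fffgsf2s2s2 0v hyFccuto', '']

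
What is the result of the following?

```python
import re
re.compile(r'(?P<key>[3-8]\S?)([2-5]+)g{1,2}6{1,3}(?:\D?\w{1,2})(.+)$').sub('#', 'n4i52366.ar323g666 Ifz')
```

'n4i52366.ar#'

`sub` substitutes '#' at each match site.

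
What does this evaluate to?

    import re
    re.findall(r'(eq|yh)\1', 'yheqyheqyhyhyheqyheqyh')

['yh']

`\1` has to match the exact text group 1 already captured.
Scanning left to right: at [8:12] match 'yhyh', group 1 = 'yh'.
One capturing group, so `findall` returns just the captured substring from the one match — 1 in all.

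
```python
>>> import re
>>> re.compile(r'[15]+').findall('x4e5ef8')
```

['5']

Pattern: one or more of one of [15].
Matches: at [3:4] → '5'.
No capturing groups, so `findall` returns the 1 full match string.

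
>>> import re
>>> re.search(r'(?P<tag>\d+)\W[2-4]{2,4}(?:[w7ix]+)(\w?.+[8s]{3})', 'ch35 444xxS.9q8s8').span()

(2, 17)

This matches one or more of a digit (captured as 'tag'); then a non-word character, then 2 to 4 of a character in [2-4]; then one or more of one of [w7ix] (non-capturing group); then optionally a word character, then one or more of any character, then exactly 3 of one of [8s] (captured).
`search` walks the string left to right and returns the first match it finds.
The match spans [2:17] → '35 444xxS.9q8s8'.
Captured: group 1 = '35', group 2 = 'S.9q8s8'.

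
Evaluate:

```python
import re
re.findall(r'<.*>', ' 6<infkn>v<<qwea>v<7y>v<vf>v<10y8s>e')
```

Scanning left to right: at [2:35] → '<infkn>v<<qwea>v<7y>v<vf>v<10y8s>'.
Since nothing is captured, `findall` lists the 1 matched substring directly.

['<infkn>v<<qwea>v<7y>v<vf>v<10y8s>']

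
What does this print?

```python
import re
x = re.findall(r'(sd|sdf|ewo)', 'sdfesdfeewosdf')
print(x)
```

`|` is ordered: at each position the engine commits to the first alternative that works.
One capturing group, so `findall` returns just the captured substring from each match — 4 in all.

['sd', 'sd', 'ewo', 'sd']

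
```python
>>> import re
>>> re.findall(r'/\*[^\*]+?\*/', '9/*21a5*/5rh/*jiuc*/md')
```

['/*21a5*/', '/*jiuc*/']

Walking the string: at [1:9] → '/*21a5*/'; at [12:20] → '/*jiuc*/'.
No capturing groups, so `findall` returns the 2 full match strings.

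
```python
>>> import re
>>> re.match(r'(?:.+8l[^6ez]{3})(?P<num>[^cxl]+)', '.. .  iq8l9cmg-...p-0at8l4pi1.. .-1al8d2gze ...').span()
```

`match` is anchored at position 0; if the pattern doesn't fit there, it returns None.
The match spans [0:36] → '.. .  iq8l9cmg-...p-0at8l4pi1.. .-1a'.

(0, 36)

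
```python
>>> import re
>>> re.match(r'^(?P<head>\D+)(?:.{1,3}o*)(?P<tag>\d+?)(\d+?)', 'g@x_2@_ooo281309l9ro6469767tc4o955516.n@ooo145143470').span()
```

(0, 12)

With `match`, the pattern is implicitly anchored at the beginning.
The match spans [0:12] → 'g@x_2@_ooo28'.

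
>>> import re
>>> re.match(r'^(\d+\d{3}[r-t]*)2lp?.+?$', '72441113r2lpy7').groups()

The pattern matches anchored at the start of the string; then one or more of a digit, then exactly 3 of a digit, then zero or more of a character in [r-t] (captured); then the literal '2l', then optionally the literal 'p', then one or more of any character (lazy); then anchored at the end.
`re.match` won't scan ahead — the pattern has to work from the very first character.
The match spans [0:14] → '72441113r2lpy7'.
Captured: group 1 = '72441113r'.

('72441113r',)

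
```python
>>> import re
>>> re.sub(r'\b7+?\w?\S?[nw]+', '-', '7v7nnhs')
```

'-hs'

This matches a word boundary (`\b`, zero-width); then one or more of the literal '7' (lazy), then optionally a word character, then optionally a non-whitespace character; then one or more of one of [nw].
Matches: at [0:5] → '7v7nn'.
`sub` substitutes '-' at each match site.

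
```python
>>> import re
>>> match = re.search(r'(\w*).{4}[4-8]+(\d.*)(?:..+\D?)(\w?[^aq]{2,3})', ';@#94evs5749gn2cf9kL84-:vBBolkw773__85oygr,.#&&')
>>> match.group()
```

Pattern: zero or more of a word character (captured); then exactly 4 of any character, then one or more of a character in [4-8]; then a digit, then zero or more of any character (captured); then any character, then one or more of any character, then optionally a non-digit (non-capturing group); then optionally a word character, then 2 to 3 of any character except [aq] (captured).
Unlike `match`, `search` isn't anchored — it looks for the pattern anywhere in the string.
The match spans [3:47] → '94evs5749gn2cf9kL84-:vBBolkw773__85oygr,.#&&'.
Captured: group 1 = '94evs5749gn2c', group 2 = '4-:vBBolkw773__85oygr,', group 3 = '&&'.

'94evs5749gn2cf9kL84-:vBBolkw773__85oygr,.#&&'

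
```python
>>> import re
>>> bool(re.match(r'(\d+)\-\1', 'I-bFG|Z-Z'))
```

`match` is anchored at position 0; if the pattern doesn't fit there, it returns None.
Here the string doesn't start with a match, so the call returns None, and `bool(None)` is False.

False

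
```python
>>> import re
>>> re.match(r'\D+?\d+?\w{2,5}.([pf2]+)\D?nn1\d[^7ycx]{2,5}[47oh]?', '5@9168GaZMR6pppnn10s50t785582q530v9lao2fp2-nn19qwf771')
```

None

This matches one or more of a non-digit (lazy), then one or more of a digit (lazy), then 2 to 5 of a word character; then any character; then one or more of one of [pf2] (captured); then optionally a non-digit, then the literal 'nn1', then a digit; then 2 to 5 of any character except [7ycx], then optionally one of [47oh].
`re.match` only tries the pattern at the start of the string.
Here the string doesn't start with a match, so the call returns None.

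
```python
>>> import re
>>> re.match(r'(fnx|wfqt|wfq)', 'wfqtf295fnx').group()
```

'wfqt'

Branches in `(...|...)` are attempted left-to-right; the first branch that allows the whole pattern to succeed is taken.
`match` is anchored at position 0; if the pattern doesn't fit there, it returns None.
The match spans [0:4] → 'wfqt'.
Captured: group 1 = 'wfqt'.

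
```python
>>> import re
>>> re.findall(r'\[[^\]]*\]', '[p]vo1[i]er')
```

['[p]', '[i]']

`findall` yields the raw match text (2 of them) because the pattern has no groups.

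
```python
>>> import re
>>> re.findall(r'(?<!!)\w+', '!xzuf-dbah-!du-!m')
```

['zuf', 'dbah', 'u']

Because the assertion is negative and zero-width, positions next to the forbidden text are skipped.
Walking the string: at [2:5] → 'zuf'; at [6:10] → 'dbah'; at [13:14] → 'u'.
With no groups in the pattern, `findall` gives back each whole match — 3 here.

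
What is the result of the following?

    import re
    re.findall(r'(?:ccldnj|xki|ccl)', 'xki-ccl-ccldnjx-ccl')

`|` is ordered: at each position the engine commits to the first alternative that works.
With no groups in the pattern, `findall` gives back each whole match — 4 here.

['xki', 'ccl', 'ccldnj', 'ccl']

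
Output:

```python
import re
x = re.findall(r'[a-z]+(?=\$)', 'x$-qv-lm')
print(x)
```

['x']

Because the assertion is zero-width, the text it checks is not consumed and won't appear in the result.
Walking the string: at [0:1] → 'x'.
Since nothing is captured, `findall` lists the 1 matched substring directly.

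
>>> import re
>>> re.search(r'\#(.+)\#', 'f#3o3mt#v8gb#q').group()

`re.search` tries every starting position until one works.
The match spans [1:13] → '#3o3mt#v8gb#'.
Captured: group 1 = '3o3mt#v8gb'.

'#3o3mt#v8gb#'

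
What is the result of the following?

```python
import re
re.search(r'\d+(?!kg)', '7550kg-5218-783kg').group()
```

'755'

A negative assertion filters positions out without eating any characters.
The match spans [0:3] → '755'.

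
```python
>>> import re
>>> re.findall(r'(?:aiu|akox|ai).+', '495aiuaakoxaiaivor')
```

['aiuaakoxaiaivor']

`findall` yields the raw match text (1 of them) because the pattern has no groups.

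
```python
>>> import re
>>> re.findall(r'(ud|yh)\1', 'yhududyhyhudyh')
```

['ud', 'yh']

`\1` is not a pattern — it's the concrete string captured by group 1, re-applied verbatim.
With a single group, `findall` returns only what that group captured — 2 items.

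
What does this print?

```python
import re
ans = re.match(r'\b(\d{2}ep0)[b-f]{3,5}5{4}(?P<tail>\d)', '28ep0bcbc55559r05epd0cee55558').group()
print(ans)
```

28ep0bcbc55559

`re.match` won't scan ahead — the pattern has to work from the very first character.
The match spans [0:14] → '28ep0bcbc55559'.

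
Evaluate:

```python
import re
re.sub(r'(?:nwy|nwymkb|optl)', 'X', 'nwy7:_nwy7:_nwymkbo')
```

'X7:_X7:_Xmkbo'

`|` is ordered: at each position the engine commits to the first alternative that works.
`sub` substitutes 'X' at each match site.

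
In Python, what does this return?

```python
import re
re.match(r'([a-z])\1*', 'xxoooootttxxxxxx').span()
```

`re.match` only tries the pattern at the start of the string.
The match spans [0:2] → 'xx'.

(0, 2)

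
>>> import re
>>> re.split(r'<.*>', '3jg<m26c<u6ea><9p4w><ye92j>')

['3jg', '']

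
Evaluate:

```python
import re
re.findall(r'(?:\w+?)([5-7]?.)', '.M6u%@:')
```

['6u']

Pattern: one or more of a word character (lazy) (non-capturing group); then optionally a character in [5-7], then any character (captured).
Scanning left to right: at [1:4] match 'M6u', group 1 = '6u'.
One capturing group, so `findall` returns just the captured substring from the one match — 1 in all.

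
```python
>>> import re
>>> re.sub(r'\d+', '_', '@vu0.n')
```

The pattern matches one or more of a digit.
Each match is replaced by '_'.

'@vu_.n'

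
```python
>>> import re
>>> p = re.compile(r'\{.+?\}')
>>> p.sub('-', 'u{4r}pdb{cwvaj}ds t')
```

Matches: at [1:5] → '{4r}'; at [8:15] → '{cwvaj}'.
`sub` substitutes '-' at each match site.

'u-pdb-ds t'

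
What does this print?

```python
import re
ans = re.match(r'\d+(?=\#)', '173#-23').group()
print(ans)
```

Lookahead/lookbehind check context without consuming it, so the matched span excludes the asserted characters.
`match` is anchored at position 0; if the pattern doesn't fit there, it returns None.
The match spans [0:3] → '173'.

173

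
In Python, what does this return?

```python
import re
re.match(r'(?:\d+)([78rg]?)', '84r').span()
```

This matches one or more of a digit (non-capturing group); then optionally one of [78rg] (captured).
`re.match` only tries the pattern at the start of the string.
The match spans [0:3] → '84r'.
Captured: group 1 = 'r'.

(0, 3)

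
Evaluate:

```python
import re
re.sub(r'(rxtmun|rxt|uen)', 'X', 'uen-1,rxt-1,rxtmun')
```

'X-1,X-1,X'

`|` is ordered: at each position the engine commits to the first alternative that works.
Matches: at [0:3] → 'uen'; at [6:9] → 'rxt'; at [12:18] → 'rxtmun'.
Each match is replaced by 'X'.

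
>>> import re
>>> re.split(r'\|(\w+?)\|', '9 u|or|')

['9 u', 'or', '']

Matches to split on: at [3:7] → '|or|'.
Because the pattern has a capturing group, `split` also inserts each captured text between the pieces.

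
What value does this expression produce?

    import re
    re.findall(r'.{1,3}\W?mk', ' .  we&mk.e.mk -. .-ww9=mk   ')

[' we&mk', '.e.mk', 'ww9=mk']

The pattern matches 1 to 3 of any character; then optionally a non-word character, then the literal 'mk'.
Matches: at [3:9] → ' we&mk'; at [9:14] → '.e.mk'; at [20:26] → 'ww9=mk'.
`findall` yields the raw match text (3 of them) because the pattern has no groups.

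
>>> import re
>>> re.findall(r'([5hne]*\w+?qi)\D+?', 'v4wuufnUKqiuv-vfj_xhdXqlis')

['v4wuufnUKqi']

The pattern matches zero or more of one of [5hne], then one or more of a word character (lazy), then the literal 'qi' (captured); then one or more of a non-digit (lazy).
Matches: at [0:12] match 'v4wuufnUKqiu', group 1 = 'v4wuufnUKqi'.
One capturing group, so `findall` returns just the captured substring from the one match — 1 in all.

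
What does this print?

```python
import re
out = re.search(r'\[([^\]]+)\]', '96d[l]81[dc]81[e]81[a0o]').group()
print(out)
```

`search` walks the string left to right and returns the first match it finds.
The match spans [3:6] → '[l]'.
Captured: group 1 = 'l'.

[l]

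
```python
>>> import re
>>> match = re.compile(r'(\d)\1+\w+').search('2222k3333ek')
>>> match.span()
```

(0, 11)

A backreference is literal: `\1` must see the identical characters the first group matched.
`search` walks the string left to right and returns the first match it finds.
The match spans [0:11] → '2222k3333ek'.
Captured: group 1 = '2'.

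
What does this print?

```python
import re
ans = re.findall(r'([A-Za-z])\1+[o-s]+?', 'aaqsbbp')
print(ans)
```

['a', 'b']

A backreference is literal: `\1` must see the identical characters the first group matched.
Matches: at [0:3] match 'aaq', group 1 = 'a'; at [4:7] match 'bbp', group 1 = 'b'.
With a single group, `findall` returns only what that group captured — 2 items.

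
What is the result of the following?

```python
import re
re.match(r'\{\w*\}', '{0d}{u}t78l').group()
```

'{0d}'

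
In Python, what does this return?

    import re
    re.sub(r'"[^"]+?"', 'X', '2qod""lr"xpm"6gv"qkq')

'2qod"XxpmXqkq'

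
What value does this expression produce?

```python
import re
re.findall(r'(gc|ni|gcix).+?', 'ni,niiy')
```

One capturing group, so `findall` returns just the captured substring from each match — 2 in all.

['ni', 'ni']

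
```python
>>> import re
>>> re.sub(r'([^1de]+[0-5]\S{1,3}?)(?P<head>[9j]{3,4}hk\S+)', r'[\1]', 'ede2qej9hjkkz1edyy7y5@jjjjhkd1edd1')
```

'ede2qej9hjkkz1ed[yy7y5@]'

Pattern: one or more of any character except [1de], then a character in [0-5], then 1 to 3 of a non-whitespace character (lazy) (captured); then 3 to 4 of one of [9j], then the literal 'hk', then one or more of a non-whitespace character (captured as 'head').
With the lazy modifier that quantifier settles for the fewest repetitions that let the rest of the pattern succeed (the atoms after it are unaffected and can still be greedy).
Matches: at [16:34] → 'yy7y5@jjjjhkd1edd1'.
`\1` in the replacement pulls in group 1's text for each match.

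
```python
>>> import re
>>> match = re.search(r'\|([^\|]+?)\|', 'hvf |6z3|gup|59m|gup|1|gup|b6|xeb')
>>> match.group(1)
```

'6z3'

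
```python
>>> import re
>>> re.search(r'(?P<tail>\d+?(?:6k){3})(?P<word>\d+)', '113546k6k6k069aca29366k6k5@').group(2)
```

'069'

The pattern matches one or more of a digit (lazy), then the literal '6k' repeated 3 times (captured as 'tail'); then one or more of a digit (captured as 'word').
`search` walks the string left to right and returns the first match it finds.
The match spans [0:14] → '113546k6k6k069'.
Captured: group 1 = '113546k6k6k', group 2 = '069'.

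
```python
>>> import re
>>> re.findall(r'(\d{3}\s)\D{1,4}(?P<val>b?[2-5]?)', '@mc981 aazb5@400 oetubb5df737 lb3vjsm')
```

[('981 ', '5'), ('400 ', 'b'), ('737 ', '3')]

`findall` packs the 2 group values into a tuple for every match.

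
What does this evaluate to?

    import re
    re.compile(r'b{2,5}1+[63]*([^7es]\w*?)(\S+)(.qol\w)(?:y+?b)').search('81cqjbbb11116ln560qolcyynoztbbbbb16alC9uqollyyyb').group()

Pattern: 2 to 5 of the literal 'b', then one or more of the literal '1', then zero or more of one of [63]; then any character except [7es], then zero or more of a word character (lazy) (captured); then one or more of a non-whitespace character (captured); then any character, then the literal 'qol', then a word character (captured); then one or more of a literal 'y' (lazy), then a literal 'b' (non-capturing group).
The match spans [5:48] → 'bbb11116ln560qolcyynoztbbbbb16alC9uqollyyyb'.

'bbb11116ln560qolcyynoztbbbbb16alC9uqollyyyb'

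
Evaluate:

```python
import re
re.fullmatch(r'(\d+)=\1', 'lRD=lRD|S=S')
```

None

`\1` is not a pattern — it's the concrete string captured by group 1, re-applied verbatim.
`re.fullmatch` is like wrapping the pattern in `^…$` (in single-line mode).
Here the string isn't matched end-to-end, so the call returns None.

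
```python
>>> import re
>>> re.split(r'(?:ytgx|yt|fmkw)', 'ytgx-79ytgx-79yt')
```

['', '-79', '-79', '']

Branches in `(...|...)` are attempted left-to-right; the first branch that allows the whole pattern to succeed is taken.
`split` removes every match and returns the 4 fragments in between.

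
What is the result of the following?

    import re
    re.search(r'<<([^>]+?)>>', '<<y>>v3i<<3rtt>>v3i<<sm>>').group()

'<<y>>'

`re.search` scans for the first position where the pattern succeeds.
The match spans [0:5] → '<<y>>'.
Captured: group 1 = 'y'.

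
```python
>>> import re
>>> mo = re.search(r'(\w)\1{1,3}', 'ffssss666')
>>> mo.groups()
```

('f',)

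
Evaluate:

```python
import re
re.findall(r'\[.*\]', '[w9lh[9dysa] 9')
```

Matches: at [0:12] → '[w9lh[9dysa]'.
`findall` yields the raw match text (1 of them) because the pattern has no groups.

['[w9lh[9dysa]']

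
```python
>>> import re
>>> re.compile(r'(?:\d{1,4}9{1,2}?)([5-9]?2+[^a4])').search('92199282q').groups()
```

('28',)

Pattern: 1 to 4 of a digit, then 1 to 2 of the literal '9' (lazy) (non-capturing group); then optionally a character in [5-9], then one or more of a literal '2', then any character except [a4] (captured).
`re.search` scans for the first position where the pattern succeeds.
The match spans [0:7] → '9219928'.
Captured: group 1 = '28'.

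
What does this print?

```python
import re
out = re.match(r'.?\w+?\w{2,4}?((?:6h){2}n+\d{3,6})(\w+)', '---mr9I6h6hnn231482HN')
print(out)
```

None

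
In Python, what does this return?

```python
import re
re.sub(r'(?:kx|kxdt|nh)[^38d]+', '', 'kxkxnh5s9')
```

''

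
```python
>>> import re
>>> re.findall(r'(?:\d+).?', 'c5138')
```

`findall` yields the raw match text (1 of them) because the pattern has no groups.

['5138']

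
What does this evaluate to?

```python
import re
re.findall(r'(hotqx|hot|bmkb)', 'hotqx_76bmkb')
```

The regex engine tests alternatives in the order written; an earlier branch that matches wins even if a later one would match more.
Matches: at [0:5] match 'hotqx', group 1 = 'hotqx'; at [8:12] match 'bmkb', group 1 = 'bmkb'.
Because there's exactly one group, `findall` drops the full match and keeps group 1 from each hit.

['hotqx', 'bmkb']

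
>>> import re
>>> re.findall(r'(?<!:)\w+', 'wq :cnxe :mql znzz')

['wq', 'nxe', 'ql', 'znzz']

The negative lookahead/lookbehind blocks any match where the forbidden context is present.
Walking the string: at [0:2] → 'wq'; at [5:8] → 'nxe'; at [11:13] → 'ql'; at [14:18] → 'znzz'.
With no groups in the pattern, `findall` gives back each whole match — 4 here.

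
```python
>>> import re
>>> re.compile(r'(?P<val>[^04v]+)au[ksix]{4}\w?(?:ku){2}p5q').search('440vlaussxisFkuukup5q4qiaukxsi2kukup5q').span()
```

(22, 38)

Pattern: one or more of any character except [04v] (captured as 'val'); then the literal 'au', then exactly 4 of one of [ksix]; then optionally a word character, then the literal 'ku' repeated 2 times, then the literal 'p5q'.
`re.search` scans for the first position where the pattern succeeds.
The match spans [22:38] → 'qiaukxsi2kukup5q'.
Captured: group 1 = 'qi'.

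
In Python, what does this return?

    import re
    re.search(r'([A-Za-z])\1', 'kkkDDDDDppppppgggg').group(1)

The match spans [0:2] → 'kk'.
Captured: group 1 = 'k'.

'k'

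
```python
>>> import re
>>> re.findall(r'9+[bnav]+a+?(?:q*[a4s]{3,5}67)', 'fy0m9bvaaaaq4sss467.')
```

['9bvaaaaq4sss467']

The pattern matches one or more of the literal '9', then one or more of one of [bnav], then one or more of the literal 'a' (lazy); then zero or more of a literal 'q', then 3 to 5 of one of [a4s], then the literal '67' (non-capturing group).
Walking the string: at [4:19] → '9bvaaaaq4sss467'.
No capturing groups, so `findall` returns the 1 full match string.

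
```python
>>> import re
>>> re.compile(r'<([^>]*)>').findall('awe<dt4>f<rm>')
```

['dt4', 'rm']

One capturing group, so `findall` returns just the captured substring from each match — 2 in all.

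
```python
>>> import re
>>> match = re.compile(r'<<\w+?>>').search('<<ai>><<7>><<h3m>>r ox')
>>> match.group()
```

The match spans [0:6] → '<<ai>>'.

'<<ai>>'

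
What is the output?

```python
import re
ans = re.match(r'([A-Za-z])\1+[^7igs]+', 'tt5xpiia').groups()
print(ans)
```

('t',)

The backreference `\1` re-matches whatever the first group consumed, character for character.
`re.match` won't scan ahead — the pattern has to work from the very first character.
The match spans [0:5] → 'tt5xp'.
Captured: group 1 = 't'.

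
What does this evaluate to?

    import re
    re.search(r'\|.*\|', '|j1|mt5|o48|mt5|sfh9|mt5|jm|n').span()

The match spans [0:28] → '|j1|mt5|o48|mt5|sfh9|mt5|jm|'.

(0, 28)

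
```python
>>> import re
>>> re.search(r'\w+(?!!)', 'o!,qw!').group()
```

`(?!…)`/`(?<!…)` only lets a position through if the neighbouring text does NOT match; no characters are consumed.
`re.search` scans for the first position where the pattern succeeds.
The match spans [3:4] → 'q'.

'q'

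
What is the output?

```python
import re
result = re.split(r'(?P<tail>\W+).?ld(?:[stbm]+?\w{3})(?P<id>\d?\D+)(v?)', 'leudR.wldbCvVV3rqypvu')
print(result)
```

['leudR', '.', 'V', '', '3rqypvu']

The pattern matches one or more of a non-word character (captured as 'tail'); then optionally any character, then the literal 'ld'; then one or more of one of [stbm] (lazy), then exactly 3 of a word character (non-capturing group); then optionally a digit, then one or more of a non-digit (captured as 'id'); then optionally a literal 'v' (captured).
Matches to split on: at [5:14] → '.wldbCvVV'.
The group in the pattern means `split` returns the separators' captures alongside the pieces.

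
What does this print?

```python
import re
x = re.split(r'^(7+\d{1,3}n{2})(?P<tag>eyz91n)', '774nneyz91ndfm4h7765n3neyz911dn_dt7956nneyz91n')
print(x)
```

['', '774nn', 'eyz91n', 'dfm4h7765n3neyz911dn_dt7956nneyz91n']

The pattern matches anchored at the start of the string; then one or more of a literal '7', then 1 to 3 of a digit, then exactly 2 of the literal 'n' (captured); then the literal 'eyz', then the literal '91n' (captured as 'tag').
Matches to split on: at [0:11] → '774nneyz91n'.
The group in the pattern means `split` returns the separators' captures alongside the pieces.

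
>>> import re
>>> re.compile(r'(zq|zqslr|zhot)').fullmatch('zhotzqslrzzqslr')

None

For `fullmatch`, every character of the input must be accounted for by the pattern.
Here the string isn't matched end-to-end, so the call returns None.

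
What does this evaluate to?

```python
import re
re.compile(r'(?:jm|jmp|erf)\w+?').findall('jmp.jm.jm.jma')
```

Matches: at [0:3] → 'jmp'; at [10:13] → 'jma'.
With no groups in the pattern, `findall` gives back each whole match — 2 here.

['jmp', 'jma']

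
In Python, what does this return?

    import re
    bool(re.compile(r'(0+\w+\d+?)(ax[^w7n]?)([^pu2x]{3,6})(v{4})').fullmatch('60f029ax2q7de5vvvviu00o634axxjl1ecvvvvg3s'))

False

`re.fullmatch` is like wrapping the pattern in `^…$` (in single-line mode).
Here the string isn't matched end-to-end, so the call returns None, and `bool(None)` is False.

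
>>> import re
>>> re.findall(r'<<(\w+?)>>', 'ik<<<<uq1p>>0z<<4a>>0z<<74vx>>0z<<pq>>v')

['uq1p', '4a', '74vx', 'pq']

One capturing group, so `findall` returns just the captured substring from each match — 4 in all.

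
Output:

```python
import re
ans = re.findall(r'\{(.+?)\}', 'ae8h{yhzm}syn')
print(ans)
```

['yhzm']

Scanning left to right: at [4:10] match '{yhzm}', group 1 = 'yhzm'.
With a single group, `findall` returns only what that group captured — 1 item.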